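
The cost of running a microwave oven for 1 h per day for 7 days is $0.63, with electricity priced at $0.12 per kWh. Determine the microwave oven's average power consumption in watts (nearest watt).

750 W

Energy = $0.63 ÷ $0.12/kWh = 5.25 kWh
Runtime = 1 h/day × 7 days = 7 h
Power = 5.25 kWh ÷ 7 h = 0.75 kW = 750 W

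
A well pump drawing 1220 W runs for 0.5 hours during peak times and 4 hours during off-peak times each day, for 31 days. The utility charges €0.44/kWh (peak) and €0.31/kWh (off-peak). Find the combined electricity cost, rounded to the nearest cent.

Peak energy = 1.22 kW × 0.5 h × 31 = 18.91 kWh
Off-peak energy = 1.22 kW × 4 h × 31 = 151.28 kWh
Cost = 18.91 × €0.44 + 151.28 × €0.31 = €8.3204 + €46.8968 = €55.22

€55.22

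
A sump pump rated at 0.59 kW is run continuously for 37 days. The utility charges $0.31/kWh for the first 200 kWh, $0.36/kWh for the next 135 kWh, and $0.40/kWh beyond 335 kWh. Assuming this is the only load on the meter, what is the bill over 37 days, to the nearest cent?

Runtime = 24 h × 37 = 888 h
Energy = 0.59 kW × 888 h = 523.92 kWh
Tier 1 (0–200 kWh): 200 × $0.31 = $62
Tier 2 (200–335 kWh): 135 × $0.36 = $48.6
Above 335 kWh: 188.92 × $0.40 = $75.568
Bill = $186.17

$186.17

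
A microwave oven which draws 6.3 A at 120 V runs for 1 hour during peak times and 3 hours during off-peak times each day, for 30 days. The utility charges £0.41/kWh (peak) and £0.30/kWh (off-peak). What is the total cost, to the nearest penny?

£29.71

Power = 6.3 A × 120 V = 756 W = 0.756 kW
Peak energy = 0.756 kW × 1 h × 30 = 22.68 kWh
Off-peak energy = 0.756 kW × 3 h × 30 = 68.04 kWh
Cost = 22.68 × £0.41 + 68.04 × £0.30 = £9.2988 + £20.412 = £29.71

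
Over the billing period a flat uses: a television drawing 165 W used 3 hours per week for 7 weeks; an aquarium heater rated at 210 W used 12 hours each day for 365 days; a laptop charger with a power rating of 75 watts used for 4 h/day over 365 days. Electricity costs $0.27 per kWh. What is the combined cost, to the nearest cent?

television: Runtime = 3 h/week × 7 weeks = 21 h
television: 0.165 kW × 21 h = 3.465 kWh
aquarium heater: Runtime = 12 h/day × 365 days = 4380 h
aquarium heater: 0.21 kW × 4380 h = 919.8 kWh
laptop charger: Runtime = 4 h/day × 365 days = 1460 h
laptop charger: 0.075 kW × 1460 h = 109.5 kWh
Total energy = 1032.765 kWh
Cost = 1032.765 × $0.27 = $278.85

$278.85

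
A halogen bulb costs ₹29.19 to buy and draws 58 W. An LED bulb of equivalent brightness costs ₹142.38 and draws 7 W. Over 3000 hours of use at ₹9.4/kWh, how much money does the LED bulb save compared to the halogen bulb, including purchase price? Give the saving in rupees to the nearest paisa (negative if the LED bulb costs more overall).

halogen bulb: ₹29.19 + (58/1000) kW × 3000 h × ₹9.4 = ₹29.19 + ₹1635.6 = ₹1664.79
LED bulb: ₹142.38 + (7/1000) kW × 3000 h × ₹9.4 = ₹142.38 + ₹197.4 = ₹339.78
Saving = ₹1664.79 − ₹339.78 = ₹1325.01

₹1325.01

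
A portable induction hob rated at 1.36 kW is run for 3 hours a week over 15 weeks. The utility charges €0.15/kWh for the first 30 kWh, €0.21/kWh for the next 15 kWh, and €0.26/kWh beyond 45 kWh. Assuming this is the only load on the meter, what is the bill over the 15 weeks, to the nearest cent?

Runtime = 3 h/week × 15 weeks = 45 h
Energy = 1.36 kW × 45 h = 61.2 kWh
Tier 1 (0–30 kWh): 30 × €0.15 = €4.5
Tier 2 (30–45 kWh): 15 × €0.21 = €3.15
Above 45 kWh: 16.2 × €0.26 = €4.212
Bill = €11.86

€11.86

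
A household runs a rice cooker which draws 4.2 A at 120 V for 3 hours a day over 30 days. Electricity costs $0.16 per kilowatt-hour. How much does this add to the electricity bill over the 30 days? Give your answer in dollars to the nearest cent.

Power = 4.2 A × 120 V = 504 W = 0.504 kW
Runtime = 3 h/day × 30 days = 90 h
Energy = 0.504 kW × 90 h = 45.36 kWh
Cost = 45.36 kWh × $0.16/kWh = $7.26

$7.26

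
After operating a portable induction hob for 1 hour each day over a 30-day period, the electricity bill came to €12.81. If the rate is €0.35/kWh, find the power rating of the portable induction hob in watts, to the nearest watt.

1220 W

Energy = €12.81 ÷ €0.35/kWh = 36.6 kWh
Runtime = 1 h/day × 30 days = 30 h
Power = 36.6 kWh ÷ 30 h = 1.22 kW = 1220 W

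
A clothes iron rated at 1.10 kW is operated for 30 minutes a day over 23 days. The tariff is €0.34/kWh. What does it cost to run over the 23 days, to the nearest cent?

€4.30

Runtime = 30 min × 23 = 690 min = 11.5 h
Energy = 1.1 kW × 11.5 h = 12.65 kWh
Cost = 12.65 kWh × €0.34/kWh = €4.30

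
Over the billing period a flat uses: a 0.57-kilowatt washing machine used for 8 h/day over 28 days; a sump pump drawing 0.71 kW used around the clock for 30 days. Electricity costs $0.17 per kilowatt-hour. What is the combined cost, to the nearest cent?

$108.61

washing machine: Runtime = 8 h/day × 28 days = 224 h
washing machine: 0.57 kW × 224 h = 127.68 kWh
sump pump: Runtime = 24 h × 30 = 720 h
sump pump: 0.71 kW × 720 h = 511.2 kWh
Total energy = 638.88 kWh
Cost = 638.88 × $0.17 = $108.61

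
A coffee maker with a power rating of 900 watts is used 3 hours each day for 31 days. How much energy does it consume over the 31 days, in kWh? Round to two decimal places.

83.70 kWh

Runtime = 3 h/day × 31 days = 93 h
Energy = 0.9 kW × 93 h = 83.7 kWh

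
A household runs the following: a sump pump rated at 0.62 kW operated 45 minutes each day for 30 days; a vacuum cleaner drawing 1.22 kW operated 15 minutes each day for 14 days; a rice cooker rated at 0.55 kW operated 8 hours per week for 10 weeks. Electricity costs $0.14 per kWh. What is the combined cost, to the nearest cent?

$8.71

sump pump: Runtime = 45 min × 30 = 1350 min = 22.5 h
sump pump: 0.62 kW × 22.5 h = 13.95 kWh
vacuum cleaner: Runtime = 15 min × 14 = 210 min = 3.5 h
vacuum cleaner: 1.22 kW × 3.5 h = 4.27 kWh
rice cooker: Runtime = 8 h/week × 10 weeks = 80 h
rice cooker: 0.55 kW × 80 h = 44 kWh
Total energy = 62.22 kWh
Cost = 62.22 × $0.14 = $8.71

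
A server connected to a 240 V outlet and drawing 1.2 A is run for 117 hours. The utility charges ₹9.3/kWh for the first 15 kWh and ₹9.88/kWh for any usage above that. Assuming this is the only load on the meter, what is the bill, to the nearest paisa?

Power = 1.2 A × 240 V = 288 W = 0.288 kW
Energy = 0.288 kW × 117 h = 33.696 kWh
Tier 1 (0–15 kWh): 15 × ₹9.3 = ₹139.5
Above 15 kWh: 18.696 × ₹9.88 = ₹184.71648
Bill = ₹324.22

₹324.22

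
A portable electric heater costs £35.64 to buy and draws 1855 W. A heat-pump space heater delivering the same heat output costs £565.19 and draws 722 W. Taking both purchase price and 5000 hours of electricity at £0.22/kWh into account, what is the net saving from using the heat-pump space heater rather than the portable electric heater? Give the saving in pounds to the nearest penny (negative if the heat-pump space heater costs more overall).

portable electric heater: £35.64 + (1855/1000) kW × 5000 h × £0.22 = £35.64 + £2040.5 = £2076.14
heat-pump space heater: £565.19 + (722/1000) kW × 5000 h × £0.22 = £565.19 + £794.2 = £1359.39
Saving = £2076.14 − £1359.39 = £716.75

£716.75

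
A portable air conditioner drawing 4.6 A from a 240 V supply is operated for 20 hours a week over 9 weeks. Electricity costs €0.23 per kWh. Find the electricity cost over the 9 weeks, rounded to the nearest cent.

Power = 4.6 A × 240 V = 1104 W = 1.104 kW
Runtime = 20 h/week × 9 weeks = 180 h
Energy = 1.104 kW × 180 h = 198.72 kWh
Cost = 198.72 kWh × €0.23/kWh = €45.71

€45.71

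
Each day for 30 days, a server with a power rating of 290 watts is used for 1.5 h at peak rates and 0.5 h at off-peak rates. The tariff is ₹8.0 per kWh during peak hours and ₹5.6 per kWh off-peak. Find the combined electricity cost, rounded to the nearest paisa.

₹128.76

Peak energy = 0.29 kW × 1.5 h × 30 = 13.05 kWh
Off-peak energy = 0.29 kW × 0.5 h × 30 = 4.35 kWh
Cost = 13.05 × ₹8.0 + 4.35 × ₹5.6 = ₹104.4 + ₹24.36 = ₹128.76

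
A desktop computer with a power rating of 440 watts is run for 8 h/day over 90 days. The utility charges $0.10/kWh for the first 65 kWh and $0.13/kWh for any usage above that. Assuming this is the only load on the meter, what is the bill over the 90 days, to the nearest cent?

Runtime = 8 h/day × 90 days = 720 h
Energy = 0.44 kW × 720 h = 316.8 kWh
Tier 1 (0–65 kWh): 65 × $0.10 = $6.5
Above 65 kWh: 251.8 × $0.13 = $32.734
Bill = $39.23

$39.23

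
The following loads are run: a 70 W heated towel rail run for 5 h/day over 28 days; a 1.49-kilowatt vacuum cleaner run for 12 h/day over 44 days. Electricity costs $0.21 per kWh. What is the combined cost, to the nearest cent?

heated towel rail: Runtime = 5 h/day × 28 days = 140 h
heated towel rail: 0.07 kW × 140 h = 9.8 kWh
vacuum cleaner: Runtime = 12 h/day × 44 days = 528 h
vacuum cleaner: 1.49 kW × 528 h = 786.72 kWh
Total energy = 796.52 kWh
Cost = 796.52 × $0.21 = $167.27

$167.27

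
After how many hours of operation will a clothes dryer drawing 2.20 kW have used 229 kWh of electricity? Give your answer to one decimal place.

Hours = 229 kWh ÷ 2.2 kW = 104.1 h

104.1 h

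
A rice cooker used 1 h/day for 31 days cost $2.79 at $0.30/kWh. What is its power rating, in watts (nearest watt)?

Energy = $2.79 ÷ $0.30/kWh = 9.3 kWh
Runtime = 1 h/day × 31 days = 31 h
Power = 9.3 kWh ÷ 31 h = 0.3 kW = 300 W

300 W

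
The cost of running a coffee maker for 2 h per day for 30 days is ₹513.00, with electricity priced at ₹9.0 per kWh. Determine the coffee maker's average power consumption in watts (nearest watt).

Energy = ₹513.00 ÷ ₹9.0/kWh = 57 kWh
Runtime = 2 h/day × 30 days = 60 h
Power = 57 kWh ÷ 60 h = 0.95 kW = 950 W

950 W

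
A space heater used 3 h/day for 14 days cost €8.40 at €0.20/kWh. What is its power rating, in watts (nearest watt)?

1000 W

Energy = €8.40 ÷ €0.20/kWh = 42 kWh
Runtime = 3 h/day × 14 days = 42 h
Power = 42 kWh ÷ 42 h = 1 kW = 1000 W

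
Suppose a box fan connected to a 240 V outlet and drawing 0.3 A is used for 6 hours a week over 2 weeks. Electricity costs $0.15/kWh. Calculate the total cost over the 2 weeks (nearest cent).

$0.13

Power = 0.3 A × 240 V = 72 W = 0.072 kW
Runtime = 6 h/week × 2 weeks = 12 h
Energy = 0.072 kW × 12 h = 0.864 kWh
Cost = 0.864 kWh × $0.15/kWh = $0.13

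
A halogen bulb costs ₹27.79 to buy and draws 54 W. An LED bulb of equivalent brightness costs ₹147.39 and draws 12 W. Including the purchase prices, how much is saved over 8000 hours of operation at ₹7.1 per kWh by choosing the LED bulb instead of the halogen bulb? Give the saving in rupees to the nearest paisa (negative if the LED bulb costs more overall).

₹2266.00

halogen bulb: ₹27.79 + (54/1000) kW × 8000 h × ₹7.1 = ₹27.79 + ₹3067.2 = ₹3094.99
LED bulb: ₹147.39 + (12/1000) kW × 8000 h × ₹7.1 = ₹147.39 + ₹681.6 = ₹828.99
Saving = ₹3094.99 − ₹828.99 = ₹2266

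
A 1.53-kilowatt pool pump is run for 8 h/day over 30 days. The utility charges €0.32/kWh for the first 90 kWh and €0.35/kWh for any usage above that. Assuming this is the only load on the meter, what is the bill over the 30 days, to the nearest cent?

€125.82

Runtime = 8 h/day × 30 days = 240 h
Energy = 1.53 kW × 240 h = 367.2 kWh
Tier 1 (0–90 kWh): 90 × €0.32 = €28.8
Above 90 kWh: 277.2 × €0.35 = €97.02
Bill = €125.82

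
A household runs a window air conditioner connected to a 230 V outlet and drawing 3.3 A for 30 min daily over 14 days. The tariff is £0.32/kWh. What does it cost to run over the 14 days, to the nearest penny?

Power = 3.3 A × 230 V = 759 W = 0.759 kW
Runtime = 30 min × 14 = 420 min = 7 h
Energy = 0.759 kW × 7 h = 5.313 kWh
Cost = 5.313 kWh × £0.32/kWh = £1.70

£1.70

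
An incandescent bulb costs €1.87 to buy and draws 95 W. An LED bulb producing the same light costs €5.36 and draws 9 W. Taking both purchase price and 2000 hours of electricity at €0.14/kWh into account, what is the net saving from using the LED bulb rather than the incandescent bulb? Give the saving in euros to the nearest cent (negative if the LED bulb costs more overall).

incandescent bulb: €1.87 + (95/1000) kW × 2000 h × €0.14 = €1.87 + €26.6 = €28.47
LED bulb: €5.36 + (9/1000) kW × 2000 h × €0.14 = €5.36 + €2.52 = €7.88
Saving = €28.47 − €7.88 = €20.59

€20.59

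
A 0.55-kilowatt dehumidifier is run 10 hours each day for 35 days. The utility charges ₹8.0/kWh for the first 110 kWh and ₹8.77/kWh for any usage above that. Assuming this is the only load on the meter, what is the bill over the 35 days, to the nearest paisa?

Runtime = 10 h/day × 35 days = 350 h
Energy = 0.55 kW × 350 h = 192.5 kWh
Tier 1 (0–110 kWh): 110 × ₹8.0 = ₹880
Above 110 kWh: 82.5 × ₹8.77 = ₹723.525
Bill = ₹1603.53

₹1603.53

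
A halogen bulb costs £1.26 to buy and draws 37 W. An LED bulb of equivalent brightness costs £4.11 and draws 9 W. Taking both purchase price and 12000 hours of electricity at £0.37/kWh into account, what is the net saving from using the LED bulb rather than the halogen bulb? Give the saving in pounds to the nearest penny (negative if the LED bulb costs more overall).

£121.47

halogen bulb: £1.26 + (37/1000) kW × 12000 h × £0.37 = £1.26 + £164.28 = £165.54
LED bulb: £4.11 + (9/1000) kW × 12000 h × £0.37 = £4.11 + £39.96 = £44.07
Saving = £165.54 − £44.07 = £121.47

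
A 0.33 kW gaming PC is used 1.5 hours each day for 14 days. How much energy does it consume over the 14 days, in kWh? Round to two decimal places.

6.93 kWh

Runtime = 1.5 h/day × 14 days = 21 h
Energy = 0.33 kW × 21 h = 6.93 kWh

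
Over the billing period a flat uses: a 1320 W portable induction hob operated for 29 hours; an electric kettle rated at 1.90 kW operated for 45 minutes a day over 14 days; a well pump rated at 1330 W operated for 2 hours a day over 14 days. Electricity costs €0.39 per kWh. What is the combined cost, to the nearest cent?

portable induction hob: 1.32 kW × 29 h = 38.28 kWh
electric kettle: Runtime = 45 min × 14 = 630 min = 10.5 h
electric kettle: 1.9 kW × 10.5 h = 19.95 kWh
well pump: Runtime = 2 h/day × 14 days = 28 h
well pump: 1.33 kW × 28 h = 37.24 kWh
Total energy = 95.47 kWh
Cost = 95.47 × €0.39 = €37.23

€37.23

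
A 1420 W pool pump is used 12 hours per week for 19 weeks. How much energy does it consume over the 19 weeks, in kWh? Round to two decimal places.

Runtime = 12 h/week × 19 weeks = 228 h
Energy = 1.42 kW × 228 h = 323.76 kWh

323.76 kWh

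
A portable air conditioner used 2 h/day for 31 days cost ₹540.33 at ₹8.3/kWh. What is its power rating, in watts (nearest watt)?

Energy = ₹540.33 ÷ ₹8.3/kWh = 65.1 kWh
Runtime = 2 h/day × 31 days = 62 h
Power = 65.1 kWh ÷ 62 h = 1.05 kW = 1050 W

1050 W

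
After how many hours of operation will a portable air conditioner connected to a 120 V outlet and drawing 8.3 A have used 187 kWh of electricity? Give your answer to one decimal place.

187.8 h

Power = 8.3 A × 120 V = 996 W = 0.996 kW
Hours = 187 kWh ÷ 0.996 kW = 187.8 h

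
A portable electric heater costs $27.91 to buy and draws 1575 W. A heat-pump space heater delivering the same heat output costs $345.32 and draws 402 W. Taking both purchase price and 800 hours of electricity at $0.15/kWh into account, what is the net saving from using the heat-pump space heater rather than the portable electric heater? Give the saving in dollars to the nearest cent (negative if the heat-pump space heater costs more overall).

-$176.65

portable electric heater: $27.91 + (1575/1000) kW × 800 h × $0.15 = $27.91 + $189 = $216.91
heat-pump space heater: $345.32 + (402/1000) kW × 800 h × $0.15 = $345.32 + $48.24 = $393.56
Saving = $216.91 − $393.56 = −$176.65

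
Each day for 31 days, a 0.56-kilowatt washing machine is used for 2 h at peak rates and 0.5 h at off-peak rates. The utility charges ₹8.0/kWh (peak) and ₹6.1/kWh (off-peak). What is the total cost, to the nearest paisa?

Peak energy = 0.56 kW × 2 h × 31 = 34.72 kWh
Off-peak energy = 0.56 kW × 0.5 h × 31 = 8.68 kWh
Cost = 34.72 × ₹8.0 + 8.68 × ₹6.1 = ₹277.76 + ₹52.948 = ₹330.71

₹330.71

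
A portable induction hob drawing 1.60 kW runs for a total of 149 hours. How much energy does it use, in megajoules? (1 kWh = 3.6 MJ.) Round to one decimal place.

858.2 MJ

Energy = 1.6 kW × 149 h = 238.4 kWh
= 238.4 × 3.6 MJ = 858.2 MJ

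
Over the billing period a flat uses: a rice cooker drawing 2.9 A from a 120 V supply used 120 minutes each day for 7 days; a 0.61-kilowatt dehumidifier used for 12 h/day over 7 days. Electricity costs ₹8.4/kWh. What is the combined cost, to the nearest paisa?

₹471.34

rice cooker: Power = 2.9 A × 120 V = 348 W = 0.348 kW
rice cooker: Runtime = 120 min × 7 = 840 min = 14 h
rice cooker: 0.348 kW × 14 h = 4.872 kWh
dehumidifier: Runtime = 12 h/day × 7 days = 84 h
dehumidifier: 0.61 kW × 84 h = 51.24 kWh
Total energy = 56.112 kWh
Cost = 56.112 × ₹8.4 = ₹471.34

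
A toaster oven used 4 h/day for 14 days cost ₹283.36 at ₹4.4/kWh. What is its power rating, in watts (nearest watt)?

1150 W

Energy = ₹283.36 ÷ ₹4.4/kWh = 64.4 kWh
Runtime = 4 h/day × 14 days = 56 h
Power = 64.4 kWh ÷ 56 h = 1.15 kW = 1150 W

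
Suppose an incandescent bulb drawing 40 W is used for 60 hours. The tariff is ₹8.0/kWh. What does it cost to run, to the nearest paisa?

Energy = 0.04 kW × 60 h = 2.4 kWh
Cost = 2.4 kWh × ₹8.0/kWh = ₹19.20

₹19.20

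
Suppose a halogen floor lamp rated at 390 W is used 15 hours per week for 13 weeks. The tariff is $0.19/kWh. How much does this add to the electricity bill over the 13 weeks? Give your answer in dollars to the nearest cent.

Runtime = 15 h/week × 13 weeks = 195 h
Energy = 0.39 kW × 195 h = 76.05 kWh
Cost = 76.05 kWh × $0.19/kWh = $14.45

$14.45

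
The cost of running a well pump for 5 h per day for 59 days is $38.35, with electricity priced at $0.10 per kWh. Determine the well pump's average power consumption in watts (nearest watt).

1300 W

Energy = $38.35 ÷ $0.10/kWh = 383.5 kWh
Runtime = 5 h/day × 59 days = 295 h
Power = 383.5 kWh ÷ 295 h = 1.3 kW = 1300 W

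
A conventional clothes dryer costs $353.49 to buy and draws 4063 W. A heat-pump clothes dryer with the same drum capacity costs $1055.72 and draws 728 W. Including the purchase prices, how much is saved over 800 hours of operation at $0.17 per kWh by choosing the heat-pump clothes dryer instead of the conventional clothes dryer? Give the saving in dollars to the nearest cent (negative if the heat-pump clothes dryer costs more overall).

conventional clothes dryer: $353.49 + (4063/1000) kW × 800 h × $0.17 = $353.49 + $552.568 = $906.058
heat-pump clothes dryer: $1055.72 + (728/1000) kW × 800 h × $0.17 = $1055.72 + $99.008 = $1154.728
Saving = $906.058 − $1154.728 = −$248.67

-$248.67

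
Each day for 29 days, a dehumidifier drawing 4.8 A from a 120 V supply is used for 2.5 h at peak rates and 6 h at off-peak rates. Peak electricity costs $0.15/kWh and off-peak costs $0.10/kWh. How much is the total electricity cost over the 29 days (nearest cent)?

Power = 4.8 A × 120 V = 576 W = 0.576 kW
Peak energy = 0.576 kW × 2.5 h × 29 = 41.76 kWh
Off-peak energy = 0.576 kW × 6 h × 29 = 100.224 kWh
Cost = 41.76 × $0.15 + 100.224 × $0.10 = $6.264 + $10.0224 = $16.29

$16.29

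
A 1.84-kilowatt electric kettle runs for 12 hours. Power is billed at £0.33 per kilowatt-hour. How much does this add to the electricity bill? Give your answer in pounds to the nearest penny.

Energy = 1.84 kW × 12 h = 22.08 kWh
Cost = 22.08 kWh × £0.33/kWh = £7.29

£7.29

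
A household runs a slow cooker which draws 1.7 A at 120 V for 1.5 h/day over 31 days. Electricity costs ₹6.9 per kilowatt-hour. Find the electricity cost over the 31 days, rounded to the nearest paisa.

₹65.45

Power = 1.7 A × 120 V = 204 W = 0.204 kW
Runtime = 1.5 h/day × 31 days = 46.5 h
Energy = 0.204 kW × 46.5 h = 9.486 kWh
Cost = 9.486 kWh × ₹6.9/kWh = ₹65.45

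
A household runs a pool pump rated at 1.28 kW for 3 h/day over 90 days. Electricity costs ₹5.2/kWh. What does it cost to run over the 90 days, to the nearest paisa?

₹1797.12

Runtime = 3 h/day × 90 days = 270 h
Energy = 1.28 kW × 270 h = 345.6 kWh
Cost = 345.6 kWh × ₹5.2/kWh = ₹1797.12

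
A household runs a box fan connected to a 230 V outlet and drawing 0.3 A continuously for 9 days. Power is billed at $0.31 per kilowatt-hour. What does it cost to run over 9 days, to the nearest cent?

$4.62

Power = 0.3 A × 230 V = 69 W = 0.069 kW
Runtime = 24 h × 9 = 216 h
Energy = 0.069 kW × 216 h = 14.904 kWh
Cost = 14.904 kWh × $0.31/kWh = $4.62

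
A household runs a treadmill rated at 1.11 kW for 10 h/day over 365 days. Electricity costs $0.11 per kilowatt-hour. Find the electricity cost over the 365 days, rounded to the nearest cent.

Runtime = 10 h/day × 365 days = 3650 h
Energy = 1.11 kW × 3650 h = 4051.5 kWh
Cost = 4051.5 kWh × $0.11/kWh = $445.67

$445.67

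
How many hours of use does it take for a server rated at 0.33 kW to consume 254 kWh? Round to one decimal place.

Hours = 254 kWh ÷ 0.33 kW = 769.7 h

769.7 h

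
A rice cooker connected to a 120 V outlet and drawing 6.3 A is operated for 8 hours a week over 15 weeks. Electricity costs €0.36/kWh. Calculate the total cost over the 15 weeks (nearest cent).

Power = 6.3 A × 120 V = 756 W = 0.756 kW
Runtime = 8 h/week × 15 weeks = 120 h
Energy = 0.756 kW × 120 h = 90.72 kWh
Cost = 90.72 kWh × €0.36/kWh = €32.66

€32.66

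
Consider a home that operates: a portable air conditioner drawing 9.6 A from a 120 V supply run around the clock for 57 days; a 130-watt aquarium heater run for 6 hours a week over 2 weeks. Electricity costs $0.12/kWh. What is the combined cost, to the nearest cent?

$189.30

portable air conditioner: Power = 9.6 A × 120 V = 1152 W = 1.152 kW
portable air conditioner: Runtime = 24 h × 57 = 1368 h
portable air conditioner: 1.152 kW × 1368 h = 1575.936 kWh
aquarium heater: Runtime = 6 h/week × 2 weeks = 12 h
aquarium heater: 0.13 kW × 12 h = 1.56 kWh
Total energy = 1577.496 kWh
Cost = 1577.496 × $0.12 = $189.30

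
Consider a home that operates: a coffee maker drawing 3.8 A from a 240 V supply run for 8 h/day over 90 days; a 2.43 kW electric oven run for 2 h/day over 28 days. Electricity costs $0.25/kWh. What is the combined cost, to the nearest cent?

coffee maker: Power = 3.8 A × 240 V = 912 W = 0.912 kW
coffee maker: Runtime = 8 h/day × 90 days = 720 h
coffee maker: 0.912 kW × 720 h = 656.64 kWh
electric oven: Runtime = 2 h/day × 28 days = 56 h
electric oven: 2.43 kW × 56 h = 136.08 kWh
Total energy = 792.72 kWh
Cost = 792.72 × $0.25 = $198.18

$198.18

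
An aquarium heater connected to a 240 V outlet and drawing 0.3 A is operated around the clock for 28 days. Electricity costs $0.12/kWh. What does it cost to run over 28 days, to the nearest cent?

$5.81

Power = 0.3 A × 240 V = 72 W = 0.072 kW
Runtime = 24 h × 28 = 672 h
Energy = 0.072 kW × 672 h = 48.384 kWh
Cost = 48.384 kWh × $0.12/kWh = $5.81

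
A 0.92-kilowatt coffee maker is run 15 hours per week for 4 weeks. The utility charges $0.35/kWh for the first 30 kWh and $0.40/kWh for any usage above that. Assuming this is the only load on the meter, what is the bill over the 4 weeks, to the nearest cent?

Runtime = 15 h/week × 4 weeks = 60 h
Energy = 0.92 kW × 60 h = 55.2 kWh
Tier 1 (0–30 kWh): 30 × $0.35 = $10.5
Above 30 kWh: 25.2 × $0.40 = $10.08
Bill = $20.58

$20.58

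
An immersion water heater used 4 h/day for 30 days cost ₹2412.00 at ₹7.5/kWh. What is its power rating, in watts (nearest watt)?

2680 W

Energy = ₹2412.00 ÷ ₹7.5/kWh = 321.6 kWh
Runtime = 4 h/day × 30 days = 120 h
Power = 321.6 kWh ÷ 120 h = 2.68 kW = 2680 W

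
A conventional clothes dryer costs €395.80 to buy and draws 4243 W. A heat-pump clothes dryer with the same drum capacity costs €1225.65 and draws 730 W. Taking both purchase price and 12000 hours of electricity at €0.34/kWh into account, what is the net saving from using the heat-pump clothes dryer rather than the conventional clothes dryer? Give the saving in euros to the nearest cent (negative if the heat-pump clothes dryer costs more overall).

conventional clothes dryer: €395.80 + (4243/1000) kW × 12000 h × €0.34 = €395.80 + €17311.44 = €17707.24
heat-pump clothes dryer: €1225.65 + (730/1000) kW × 12000 h × €0.34 = €1225.65 + €2978.4 = €4204.05
Saving = €17707.24 − €4204.05 = €13503.19

€13503.19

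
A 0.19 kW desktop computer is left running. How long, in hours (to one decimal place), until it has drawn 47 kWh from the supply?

247.4 h

Hours = 47 kWh ÷ 0.19 kW = 247.4 h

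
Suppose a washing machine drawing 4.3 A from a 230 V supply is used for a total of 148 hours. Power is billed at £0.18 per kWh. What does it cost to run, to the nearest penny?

£26.35

Power = 4.3 A × 230 V = 989 W = 0.989 kW
Energy = 0.989 kW × 148 h = 146.372 kWh
Cost = 146.372 kWh × £0.18/kWh = £26.35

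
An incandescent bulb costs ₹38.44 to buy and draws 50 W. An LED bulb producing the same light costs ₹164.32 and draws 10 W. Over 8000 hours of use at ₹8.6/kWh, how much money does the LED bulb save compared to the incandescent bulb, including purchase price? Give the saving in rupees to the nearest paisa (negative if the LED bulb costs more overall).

₹2626.12

incandescent bulb: ₹38.44 + (50/1000) kW × 8000 h × ₹8.6 = ₹38.44 + ₹3440 = ₹3478.44
LED bulb: ₹164.32 + (10/1000) kW × 8000 h × ₹8.6 = ₹164.32 + ₹688 = ₹852.32
Saving = ₹3478.44 − ₹852.32 = ₹2626.12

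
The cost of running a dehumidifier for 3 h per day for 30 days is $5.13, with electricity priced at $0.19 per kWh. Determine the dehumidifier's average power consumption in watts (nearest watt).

Energy = $5.13 ÷ $0.19/kWh = 27 kWh
Runtime = 3 h/day × 30 days = 90 h
Power = 27 kWh ÷ 90 h = 0.3 kW = 300 W

300 W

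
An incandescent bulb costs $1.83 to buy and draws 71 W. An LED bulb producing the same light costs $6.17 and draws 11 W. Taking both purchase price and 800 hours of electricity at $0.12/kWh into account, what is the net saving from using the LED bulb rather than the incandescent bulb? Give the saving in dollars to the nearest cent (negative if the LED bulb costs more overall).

incandescent bulb: $1.83 + (71/1000) kW × 800 h × $0.12 = $1.83 + $6.816 = $8.646
LED bulb: $6.17 + (11/1000) kW × 800 h × $0.12 = $6.17 + $1.056 = $7.226
Saving = $8.646 − $7.226 = $1.42

$1.42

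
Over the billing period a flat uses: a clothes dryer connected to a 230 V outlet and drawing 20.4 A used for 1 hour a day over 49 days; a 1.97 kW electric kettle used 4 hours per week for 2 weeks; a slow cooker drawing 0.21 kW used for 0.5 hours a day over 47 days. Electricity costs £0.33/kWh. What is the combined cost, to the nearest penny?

clothes dryer: Power = 20.4 A × 230 V = 4692 W = 4.692 kW
clothes dryer: Runtime = 1 h/day × 49 days = 49 h
clothes dryer: 4.692 kW × 49 h = 229.908 kWh
electric kettle: Runtime = 4 h/week × 2 weeks = 8 h
electric kettle: 1.97 kW × 8 h = 15.76 kWh
slow cooker: Runtime = 0.5 h/day × 47 days = 23.5 h
slow cooker: 0.21 kW × 23.5 h = 4.935 kWh
Total energy = 250.603 kWh
Cost = 250.603 × £0.33 = £82.70

£82.70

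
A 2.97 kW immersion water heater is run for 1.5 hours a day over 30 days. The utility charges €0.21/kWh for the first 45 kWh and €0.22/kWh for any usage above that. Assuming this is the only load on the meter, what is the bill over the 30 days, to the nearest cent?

€28.95

Runtime = 1.5 h/day × 30 days = 45 h
Energy = 2.97 kW × 45 h = 133.65 kWh
Tier 1 (0–45 kWh): 45 × €0.21 = €9.45
Above 45 kWh: 88.65 × €0.22 = €19.503
Bill = €28.95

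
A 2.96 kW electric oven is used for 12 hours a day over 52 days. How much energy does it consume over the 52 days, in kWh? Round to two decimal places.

Runtime = 12 h/day × 52 days = 624 h
Energy = 2.96 kW × 624 h = 1847.04 kWh

1847.04 kWh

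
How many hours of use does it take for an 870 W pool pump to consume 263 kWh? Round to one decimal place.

Hours = 263 kWh ÷ 0.87 kW = 302.3 h

302.3 h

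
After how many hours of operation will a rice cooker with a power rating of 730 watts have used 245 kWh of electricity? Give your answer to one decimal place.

335.6 h

Hours = 245 kWh ÷ 0.73 kW = 335.6 h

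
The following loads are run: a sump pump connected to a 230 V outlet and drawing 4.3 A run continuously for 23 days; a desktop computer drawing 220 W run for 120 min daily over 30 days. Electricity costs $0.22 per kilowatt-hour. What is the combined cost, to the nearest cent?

$123.01

sump pump: Power = 4.3 A × 230 V = 989 W = 0.989 kW
sump pump: Runtime = 24 h × 23 = 552 h
sump pump: 0.989 kW × 552 h = 545.928 kWh
desktop computer: Runtime = 120 min × 30 = 3600 min = 60 h
desktop computer: 0.22 kW × 60 h = 13.2 kWh
Total energy = 559.128 kWh
Cost = 559.128 × $0.22 = $123.01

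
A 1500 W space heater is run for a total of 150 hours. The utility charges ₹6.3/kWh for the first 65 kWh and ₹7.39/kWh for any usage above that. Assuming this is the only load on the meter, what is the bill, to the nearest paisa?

Energy = 1.5 kW × 150 h = 225 kWh
Tier 1 (0–65 kWh): 65 × ₹6.3 = ₹409.5
Above 65 kWh: 160 × ₹7.39 = ₹1182.4
Bill = ₹1591.90

₹1591.90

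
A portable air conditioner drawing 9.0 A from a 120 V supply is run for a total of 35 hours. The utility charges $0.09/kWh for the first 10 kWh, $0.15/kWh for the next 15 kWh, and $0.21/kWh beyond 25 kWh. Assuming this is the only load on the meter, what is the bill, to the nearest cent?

Power = 9.0 A × 120 V = 1080 W = 1.08 kW
Energy = 1.08 kW × 35 h = 37.8 kWh
Tier 1 (0–10 kWh): 10 × $0.09 = $0.9
Tier 2 (10–25 kWh): 15 × $0.15 = $2.25
Above 25 kWh: 12.8 × $0.21 = $2.688
Bill = $5.84

$5.84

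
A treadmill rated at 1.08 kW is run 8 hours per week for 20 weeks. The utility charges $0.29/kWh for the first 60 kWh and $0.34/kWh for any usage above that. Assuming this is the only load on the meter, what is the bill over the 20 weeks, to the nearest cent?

Runtime = 8 h/week × 20 weeks = 160 h
Energy = 1.08 kW × 160 h = 172.8 kWh
Tier 1 (0–60 kWh): 60 × $0.29 = $17.4
Above 60 kWh: 112.8 × $0.34 = $38.352
Bill = $55.75

$55.75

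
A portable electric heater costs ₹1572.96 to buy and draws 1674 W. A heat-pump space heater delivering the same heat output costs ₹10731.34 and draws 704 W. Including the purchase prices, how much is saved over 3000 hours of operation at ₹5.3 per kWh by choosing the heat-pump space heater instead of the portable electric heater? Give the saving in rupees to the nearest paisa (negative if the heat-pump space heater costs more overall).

₹6264.62

portable electric heater: ₹1572.96 + (1674/1000) kW × 3000 h × ₹5.3 = ₹1572.96 + ₹26616.6 = ₹28189.56
heat-pump space heater: ₹10731.34 + (704/1000) kW × 3000 h × ₹5.3 = ₹10731.34 + ₹11193.6 = ₹21924.94
Saving = ₹28189.56 − ₹21924.94 = ₹6264.62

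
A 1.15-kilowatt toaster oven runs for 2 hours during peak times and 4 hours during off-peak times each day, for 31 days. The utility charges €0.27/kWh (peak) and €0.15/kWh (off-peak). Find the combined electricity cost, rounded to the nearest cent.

€40.64

Peak energy = 1.15 kW × 2 h × 31 = 71.3 kWh
Off-peak energy = 1.15 kW × 4 h × 31 = 142.6 kWh
Cost = 71.3 × €0.27 + 142.6 × €0.15 = €19.251 + €21.39 = €40.64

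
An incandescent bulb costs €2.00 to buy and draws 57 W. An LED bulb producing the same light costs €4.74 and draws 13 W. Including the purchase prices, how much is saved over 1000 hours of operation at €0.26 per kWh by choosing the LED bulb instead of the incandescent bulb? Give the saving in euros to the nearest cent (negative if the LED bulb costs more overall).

€8.70

incandescent bulb: €2.00 + (57/1000) kW × 1000 h × €0.26 = €2.00 + €14.82 = €16.82
LED bulb: €4.74 + (13/1000) kW × 1000 h × €0.26 = €4.74 + €3.38 = €8.12
Saving = €16.82 − €8.12 = €8.7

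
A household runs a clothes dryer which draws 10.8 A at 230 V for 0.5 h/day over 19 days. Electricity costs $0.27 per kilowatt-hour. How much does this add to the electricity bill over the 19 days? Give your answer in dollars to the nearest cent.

Power = 10.8 A × 230 V = 2484 W = 2.484 kW
Runtime = 0.5 h/day × 19 days = 9.5 h
Energy = 2.484 kW × 9.5 h = 23.598 kWh
Cost = 23.598 kWh × $0.27/kWh = $6.37

$6.37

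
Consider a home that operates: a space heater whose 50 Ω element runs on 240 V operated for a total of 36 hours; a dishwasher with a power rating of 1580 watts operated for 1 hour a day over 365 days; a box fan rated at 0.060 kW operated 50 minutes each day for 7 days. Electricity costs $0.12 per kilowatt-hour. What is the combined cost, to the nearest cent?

space heater: Power = V²/R = 240²/50 = 1152 W = 1.152 kW
space heater: 1.152 kW × 36 h = 41.472 kWh
dishwasher: Runtime = 1 h/day × 365 days = 365 h
dishwasher: 1.58 kW × 365 h = 576.7 kWh
box fan: Runtime = 50 min × 7 = 350 min = 5.833333… h
box fan: 0.06 kW × 5.833333… h = 0.35 kWh
Total energy = 618.522 kWh
Cost = 618.522 × $0.12 = $74.22

$74.22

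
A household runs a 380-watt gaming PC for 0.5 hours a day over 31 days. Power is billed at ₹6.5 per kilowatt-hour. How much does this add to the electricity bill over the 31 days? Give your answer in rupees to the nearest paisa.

Runtime = 0.5 h/day × 31 days = 15.5 h
Energy = 0.38 kW × 15.5 h = 5.89 kWh
Cost = 5.89 kWh × ₹6.5/kWh = ₹38.29

₹38.29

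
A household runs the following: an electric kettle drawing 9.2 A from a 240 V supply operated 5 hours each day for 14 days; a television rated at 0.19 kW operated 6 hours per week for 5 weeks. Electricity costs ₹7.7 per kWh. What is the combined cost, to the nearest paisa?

electric kettle: Power = 9.2 A × 240 V = 2208 W = 2.208 kW
electric kettle: Runtime = 5 h/day × 14 days = 70 h
electric kettle: 2.208 kW × 70 h = 154.56 kWh
television: Runtime = 6 h/week × 5 weeks = 30 h
television: 0.19 kW × 30 h = 5.7 kWh
Total energy = 160.26 kWh
Cost = 160.26 × ₹7.7 = ₹1234.00

₹1234.00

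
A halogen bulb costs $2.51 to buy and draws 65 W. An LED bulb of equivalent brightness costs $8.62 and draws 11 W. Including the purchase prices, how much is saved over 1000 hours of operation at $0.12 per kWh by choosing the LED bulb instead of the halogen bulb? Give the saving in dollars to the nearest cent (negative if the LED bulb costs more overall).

$0.37

halogen bulb: $2.51 + (65/1000) kW × 1000 h × $0.12 = $2.51 + $7.8 = $10.31
LED bulb: $8.62 + (11/1000) kW × 1000 h × $0.12 = $8.62 + $1.32 = $9.94
Saving = $10.31 − $9.94 = $0.37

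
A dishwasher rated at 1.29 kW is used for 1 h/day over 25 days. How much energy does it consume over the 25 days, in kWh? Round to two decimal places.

32.25 kWh

Runtime = 1 h/day × 25 days = 25 h
Energy = 1.29 kW × 25 h = 32.25 kWh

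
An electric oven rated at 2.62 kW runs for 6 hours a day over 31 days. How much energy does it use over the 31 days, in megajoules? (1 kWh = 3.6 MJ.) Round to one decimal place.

1754.4 MJ

Runtime = 6 h/day × 31 days = 186 h
Energy = 2.62 kW × 186 h = 487.32 kWh
= 487.32 × 3.6 MJ = 1754.4 MJ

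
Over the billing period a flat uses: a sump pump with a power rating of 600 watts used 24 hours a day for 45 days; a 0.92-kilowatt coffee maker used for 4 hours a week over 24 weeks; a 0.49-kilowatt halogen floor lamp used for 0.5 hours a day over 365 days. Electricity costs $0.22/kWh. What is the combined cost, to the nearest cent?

$181.66

sump pump: Runtime = 24 h × 45 = 1080 h
sump pump: 0.6 kW × 1080 h = 648 kWh
coffee maker: Runtime = 4 h/week × 24 weeks = 96 h
coffee maker: 0.92 kW × 96 h = 88.32 kWh
halogen floor lamp: Runtime = 0.5 h/day × 365 days = 182.5 h
halogen floor lamp: 0.49 kW × 182.5 h = 89.425 kWh
Total energy = 825.745 kWh
Cost = 825.745 × $0.22 = $181.66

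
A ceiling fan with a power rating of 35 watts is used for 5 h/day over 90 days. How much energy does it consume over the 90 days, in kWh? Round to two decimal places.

Runtime = 5 h/day × 90 days = 450 h
Energy = 0.035 kW × 450 h = 15.75 kWh

15.75 kWh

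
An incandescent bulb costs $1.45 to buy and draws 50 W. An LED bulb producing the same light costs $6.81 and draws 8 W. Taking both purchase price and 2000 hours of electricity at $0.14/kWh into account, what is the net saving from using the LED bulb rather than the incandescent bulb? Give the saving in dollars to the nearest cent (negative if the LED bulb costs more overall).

$6.40

incandescent bulb: $1.45 + (50/1000) kW × 2000 h × $0.14 = $1.45 + $14 = $15.45
LED bulb: $6.81 + (8/1000) kW × 2000 h × $0.14 = $6.81 + $2.24 = $9.05
Saving = $15.45 − $9.05 = $6.4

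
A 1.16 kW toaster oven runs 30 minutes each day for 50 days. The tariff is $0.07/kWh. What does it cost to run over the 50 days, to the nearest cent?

Runtime = 30 min × 50 = 1500 min = 25 h
Energy = 1.16 kW × 25 h = 29 kWh
Cost = 29 kWh × $0.07/kWh = $2.03

$2.03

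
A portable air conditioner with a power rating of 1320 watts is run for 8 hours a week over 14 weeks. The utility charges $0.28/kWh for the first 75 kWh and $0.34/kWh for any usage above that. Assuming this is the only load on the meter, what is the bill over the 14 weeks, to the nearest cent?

Runtime = 8 h/week × 14 weeks = 112 h
Energy = 1.32 kW × 112 h = 147.84 kWh
Tier 1 (0–75 kWh): 75 × $0.28 = $21
Above 75 kWh: 72.84 × $0.34 = $24.7656
Bill = $45.77

$45.77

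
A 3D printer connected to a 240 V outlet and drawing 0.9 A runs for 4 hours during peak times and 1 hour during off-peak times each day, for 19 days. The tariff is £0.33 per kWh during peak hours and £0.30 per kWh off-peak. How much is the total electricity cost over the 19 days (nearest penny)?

Power = 0.9 A × 240 V = 216 W = 0.216 kW
Peak energy = 0.216 kW × 4 h × 19 = 16.416 kWh
Off-peak energy = 0.216 kW × 1 h × 19 = 4.104 kWh
Cost = 16.416 × £0.33 + 4.104 × £0.30 = £5.41728 + £1.2312 = £6.65

£6.65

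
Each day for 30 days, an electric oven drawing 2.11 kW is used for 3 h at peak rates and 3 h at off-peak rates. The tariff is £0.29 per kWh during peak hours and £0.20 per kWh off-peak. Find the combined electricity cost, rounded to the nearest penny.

£93.05

Peak energy = 2.11 kW × 3 h × 30 = 189.9 kWh
Off-peak energy = 2.11 kW × 3 h × 30 = 189.9 kWh
Cost = 189.9 × £0.29 + 189.9 × £0.20 = £55.071 + £37.98 = £93.05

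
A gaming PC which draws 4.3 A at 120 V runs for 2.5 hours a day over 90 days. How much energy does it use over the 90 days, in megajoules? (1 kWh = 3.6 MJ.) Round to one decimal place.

Power = 4.3 A × 120 V = 516 W = 0.516 kW
Runtime = 2.5 h/day × 90 days = 225 h
Energy = 0.516 kW × 225 h = 116.1 kWh
= 116.1 × 3.6 MJ = 418.0 MJ

418.0 MJ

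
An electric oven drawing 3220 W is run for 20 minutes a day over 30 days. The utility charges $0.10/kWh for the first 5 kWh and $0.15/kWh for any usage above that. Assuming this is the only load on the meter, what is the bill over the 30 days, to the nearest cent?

Runtime = 20 min × 30 = 600 min = 10 h
Energy = 3.22 kW × 10 h = 32.2 kWh
Tier 1 (0–5 kWh): 5 × $0.10 = $0.5
Above 5 kWh: 27.2 × $0.15 = $4.08
Bill = $4.58

$4.58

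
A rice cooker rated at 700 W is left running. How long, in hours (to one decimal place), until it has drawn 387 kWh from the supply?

Hours = 387 kWh ÷ 0.7 kW = 552.9 h

552.9 h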